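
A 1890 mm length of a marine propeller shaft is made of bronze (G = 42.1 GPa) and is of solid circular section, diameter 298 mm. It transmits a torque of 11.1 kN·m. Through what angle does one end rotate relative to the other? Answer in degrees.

0.0369°

J = πd⁴/32 = π(0.298)⁴/32 = 7.742×10^-4 m⁴.
θ = T·L/(G·J) = 11100 × 1.89 / (42.1×10⁹ × 7.742×10^-4) = 6.436×10^-4 rad.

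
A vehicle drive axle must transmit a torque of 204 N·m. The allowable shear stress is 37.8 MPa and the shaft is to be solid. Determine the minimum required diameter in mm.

For a solid shaft τ_max = 16T/(πd³), so d = (16T/(π τ_allow))^(1/3) = (16·204.0/(π·3.78×10^7))^(1/3) = 0.03018 m.

30.2 mm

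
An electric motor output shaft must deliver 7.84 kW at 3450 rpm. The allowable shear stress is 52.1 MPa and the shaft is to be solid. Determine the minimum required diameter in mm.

ω = 2π·3450/60 = 361.3 rad/s, so T = P/ω = 7.84×10³ / 361.3 = 21.70 N·m.
For a solid shaft τ_max = 16T/(πd³), so d = (16T/(π τ_allow))^(1/3) = (16·21.70/(π·5.21×10^7))^(1/3) = 0.01285 m.

12.8 mm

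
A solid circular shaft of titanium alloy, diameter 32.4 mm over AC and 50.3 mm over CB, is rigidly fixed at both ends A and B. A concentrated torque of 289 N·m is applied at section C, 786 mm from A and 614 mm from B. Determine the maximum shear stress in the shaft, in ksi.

Compatibility: T_A·a/J_AC = T_B·b/J_CB with T_A + T_B = T₀.
J_AC = 1.08×10^-7 m⁴, J_CB = 6.28×10^-7 m⁴, so T_A = T₀·(J_AC/a)/((J_AC/a)+(J_CB/b)) = 34.26 N·m, T_B = 254.7 N·m.
τ in each portion: τ_AC = 5.13×10^6 Pa, τ_CB = 1.02×10^7 Pa; maximum is in CB.
τ_max = T_CB·r/J = 254.7·0.0251/6.28×10^-7 = 1.019×10^7 Pa.

1.48 ksi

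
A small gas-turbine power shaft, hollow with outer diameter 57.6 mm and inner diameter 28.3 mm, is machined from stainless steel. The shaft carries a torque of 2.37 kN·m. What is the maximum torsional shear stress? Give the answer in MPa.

J = π(d_o⁴ − d_i⁴)/32 = π(0.0576⁴ − 0.0283⁴)/32 = 1.018×10^-6 m⁴.
τ_max = T·r/J = 2370 × 0.0288 / 1.018×10^-6 = 6.707×10^7 Pa.

67.1 MPa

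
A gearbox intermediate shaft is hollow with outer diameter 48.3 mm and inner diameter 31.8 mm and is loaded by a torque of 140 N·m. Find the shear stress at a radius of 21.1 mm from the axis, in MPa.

6.81 MPa

J = π(d_o⁴ − d_i⁴)/32 = π(0.0483⁴ − 0.0318⁴)/32 = 4.339×10^-7 m⁴.
Shear stress varies linearly with radius: τ = T·r/J = 140.0 × 0.0211 / 4.339×10^-7 = 6.808×10^6 Pa.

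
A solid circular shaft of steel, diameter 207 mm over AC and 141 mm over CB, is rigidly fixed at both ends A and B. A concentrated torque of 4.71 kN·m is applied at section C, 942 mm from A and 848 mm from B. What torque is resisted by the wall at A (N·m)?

3800 N·m

Compatibility: T_A·a/J_AC = T_B·b/J_CB with T_A + T_B = T₀.
J_AC = 1.80×10^-4 m⁴, J_CB = 3.88×10^-5 m⁴, so T_A = T₀·(J_AC/a)/((J_AC/a)+(J_CB/b)) = 3801 N·m, T_B = 909.0 N·m.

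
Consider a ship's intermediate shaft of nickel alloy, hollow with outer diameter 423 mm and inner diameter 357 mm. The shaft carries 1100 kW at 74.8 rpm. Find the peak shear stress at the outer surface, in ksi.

2.78 ksi

ω = 2π·74.8/60 = 7.833 rad/s, so T = P/ω = 1100×10³ / 7.833 = 140400 N·m.
J = π(d_o⁴ − d_i⁴)/32 = π(0.423⁴ − 0.357⁴)/32 = 1.548×10^-3 m⁴.
τ_max = T·r/J = 140400 × 0.211 / 1.548×10^-3 = 1.918×10^7 Pa.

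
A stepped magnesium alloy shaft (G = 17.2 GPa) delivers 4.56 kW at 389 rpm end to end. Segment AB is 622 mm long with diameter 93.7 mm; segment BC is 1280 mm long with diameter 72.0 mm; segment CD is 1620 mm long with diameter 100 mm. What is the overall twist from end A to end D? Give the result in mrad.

ω = 2π·389/60 = 40.74 rad/s, so T = P/ω = 4.56×10³ / 40.74 = 111.9 N·m.
J_AB = π(0.0937)⁴/32 = 7.57×10^-6 m⁴; J_BC = π(0.0720)⁴/32 = 2.64×10^-6 m⁴; J_CD = π(0.100)⁴/32 = 9.82×10^-6 m⁴.
θ = (T/G)·Σ L_i/J_i = (111.9/17.2×10⁹)·(0.622/7.57×10^-6 + 1.28/2.64×10^-6 + 1.62/9.82×10^-6) = 4.766×10^-3 rad.

4.77 mrad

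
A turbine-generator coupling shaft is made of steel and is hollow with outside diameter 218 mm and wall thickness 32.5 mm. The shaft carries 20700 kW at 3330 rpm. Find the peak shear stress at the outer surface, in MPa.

38.5 MPa

ω = 2π·3330/60 = 348.7 rad/s, so T = P/ω = 20700×10³ / 348.7 = 59360 N·m.
J = π(d_o⁴ − d_i⁴)/32 = π(0.218⁴ − 0.153⁴)/32 = 1.679×10^-4 m⁴.
τ_max = T·r/J = 59360 × 0.109 / 1.679×10^-4 = 3.853×10^7 Pa.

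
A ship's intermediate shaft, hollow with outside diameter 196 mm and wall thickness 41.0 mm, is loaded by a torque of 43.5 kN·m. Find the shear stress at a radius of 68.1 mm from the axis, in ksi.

3.35 ksi

J = π(d_o⁴ − d_i⁴)/32 = π(0.196⁴ − 0.114⁴)/32 = 1.283×10^-4 m⁴.
Shear stress varies linearly with radius: τ = T·r/J = 43500 × 0.0681 / 1.283×10^-4 = 2.309×10^7 Pa.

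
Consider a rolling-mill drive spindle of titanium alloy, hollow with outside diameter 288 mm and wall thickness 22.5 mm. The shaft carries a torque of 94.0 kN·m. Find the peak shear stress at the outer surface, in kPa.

40600 kPa

J = π(d_o⁴ − d_i⁴)/32 = π(0.288⁴ − 0.243⁴)/32 = 3.331×10^-4 m⁴.
τ_max = T·r/J = 94000 × 0.144 / 3.331×10^-4 = 4.064×10^7 Pa.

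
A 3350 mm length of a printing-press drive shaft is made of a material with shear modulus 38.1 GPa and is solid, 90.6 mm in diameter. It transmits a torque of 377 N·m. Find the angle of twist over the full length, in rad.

0.00501 rad

J = πd⁴/32 = π(0.0906)⁴/32 = 6.615×10^-6 m⁴.
θ = T·L/(G·J) = 377.0 × 3.35 / (38.1×10⁹ × 6.615×10^-6) = 5.011×10^-3 rad.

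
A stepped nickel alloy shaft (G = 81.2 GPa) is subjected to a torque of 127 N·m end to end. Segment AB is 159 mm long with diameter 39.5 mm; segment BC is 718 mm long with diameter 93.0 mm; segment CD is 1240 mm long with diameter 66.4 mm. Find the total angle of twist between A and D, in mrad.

2.21 mrad

J_AB = π(0.0395)⁴/32 = 2.39×10^-7 m⁴; J_BC = π(0.0930)⁴/32 = 7.34×10^-6 m⁴; J_CD = π(0.0664)⁴/32 = 1.91×10^-6 m⁴.
θ = (T/G)·Σ L_i/J_i = (127.0/81.2×10⁹)·(0.159/2.39×10^-7 + 0.718/7.34×10^-6 + 1.24/1.91×10^-6) = 2.210×10^-3 rad.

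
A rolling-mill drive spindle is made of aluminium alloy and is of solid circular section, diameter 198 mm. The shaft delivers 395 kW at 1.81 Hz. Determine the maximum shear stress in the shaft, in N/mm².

22.8 N/mm²

ω = 2π·1.81 = 11.37 rad/s, so T = P/ω = 395×10³ / 11.37 = 34730 N·m.
J = πd⁴/32 = π(0.198)⁴/32 = 1.509×10^-4 m⁴.
τ_max = T·r/J = 34730 × 0.0990 / 1.509×10^-4 = 2.279×10^7 Pa.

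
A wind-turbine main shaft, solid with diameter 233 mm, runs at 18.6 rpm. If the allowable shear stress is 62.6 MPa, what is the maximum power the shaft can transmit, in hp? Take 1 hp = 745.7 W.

406 hp

J = πd⁴/32 = π(0.233)⁴/32 = 2.894×10^-4 m⁴.
T_max = τ_allow·J/r = 6.26×10^7 × 2.894×10^-4 / 0.117 = 155500 N·m.
ω = 2π·18.6/60 = 1.948 rad/s, so P_max = T_max·ω = 3.028×10^5 W.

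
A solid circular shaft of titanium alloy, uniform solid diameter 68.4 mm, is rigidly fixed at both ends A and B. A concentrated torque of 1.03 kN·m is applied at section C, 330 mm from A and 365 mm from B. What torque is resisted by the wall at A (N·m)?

541 N·m

With uniform GJ and both ends fixed, compatibility θ_AC = θ_CB gives T_A·a = T_B·b, together with T_A + T_B = T₀.
T_A = T₀·b/(a+b) = 1030·365/695.0 = 540.9 N·m; T_B = 489.1 N·m.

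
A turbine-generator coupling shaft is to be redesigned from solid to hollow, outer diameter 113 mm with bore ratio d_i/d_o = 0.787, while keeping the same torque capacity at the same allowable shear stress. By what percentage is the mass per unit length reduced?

47.4 %

Equal τ_max and T ⇒ the solid shaft needs d_s³ = d_o³(1−k⁴), so d_s = 113·(1−0.787⁴)^(1/3) = 96.17 mm.
Area ratio A_h/A_s = d_o²(1−k²)/d_s² = (1−k²)/(1−k⁴)^(2/3) = 0.5255.
Mass saving = 1 − 0.5255 = 47.4 %.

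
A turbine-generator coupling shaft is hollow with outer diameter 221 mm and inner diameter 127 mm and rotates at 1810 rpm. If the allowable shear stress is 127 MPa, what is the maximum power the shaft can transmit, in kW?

45500 kW

J = π(d_o⁴ − d_i⁴)/32 = π(0.221⁴ − 0.127⁴)/32 = 2.087×10^-4 m⁴.
T_max = τ_allow·J/r = 1.27×10^8 × 2.087×10^-4 / 0.111 = 239800 N·m.
ω = 2π·1810/60 = 189.5 rad/s, so P_max = T_max·ω = 4.545×10^7 W.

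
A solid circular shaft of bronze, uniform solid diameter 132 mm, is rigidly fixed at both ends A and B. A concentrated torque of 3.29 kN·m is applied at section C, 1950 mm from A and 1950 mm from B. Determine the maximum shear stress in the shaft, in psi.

With uniform GJ and both ends fixed, compatibility θ_AC = θ_CB gives T_A·a = T_B·b, together with T_A + T_B = T₀.
T_A = T₀·b/(a+b) = 3290·1950/3900 = 1645 N·m; T_B = 1645 N·m.
τ in each portion: τ_AC = 3.64×10^6 Pa, τ_CB = 3.64×10^6 Pa; maximum is in AC.
τ_max = T_AC·r/J = 1645·0.0660/2.98×10^-5 = 3.643×10^6 Pa.

528 psi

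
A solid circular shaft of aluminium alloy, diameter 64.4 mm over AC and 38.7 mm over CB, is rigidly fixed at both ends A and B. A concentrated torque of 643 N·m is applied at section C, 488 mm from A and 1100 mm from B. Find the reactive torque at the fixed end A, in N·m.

Compatibility: T_A·a/J_AC = T_B·b/J_CB with T_A + T_B = T₀.
J_AC = 1.69×10^-6 m⁴, J_CB = 2.20×10^-7 m⁴, so T_A = T₀·(J_AC/a)/((J_AC/a)+(J_CB/b)) = 607.8 N·m, T_B = 35.17 N·m.

608 N·m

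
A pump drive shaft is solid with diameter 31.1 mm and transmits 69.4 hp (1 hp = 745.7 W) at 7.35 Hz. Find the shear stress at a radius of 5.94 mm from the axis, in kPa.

ω = 2π·7.35 = 46.18 rad/s, so T = P/ω = 69.4×745.7 / 46.18 = 1121 N·m.
J = πd⁴/32 = π(0.0311)⁴/32 = 9.184×10^-8 m⁴.
Shear stress varies linearly with radius: τ = T·r/J = 1121 × 0.00594 / 9.184×10^-8 = 7.248×10^7 Pa.

72500 kPa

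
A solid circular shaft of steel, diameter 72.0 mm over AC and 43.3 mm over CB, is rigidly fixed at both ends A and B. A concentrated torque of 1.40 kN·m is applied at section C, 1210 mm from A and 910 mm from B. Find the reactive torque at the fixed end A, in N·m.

1190 N·m

Compatibility: T_A·a/J_AC = T_B·b/J_CB with T_A + T_B = T₀.
J_AC = 2.64×10^-6 m⁴, J_CB = 3.45×10^-7 m⁴, so T_A = T₀·(J_AC/a)/((J_AC/a)+(J_CB/b)) = 1193 N·m, T_B = 207.4 N·m.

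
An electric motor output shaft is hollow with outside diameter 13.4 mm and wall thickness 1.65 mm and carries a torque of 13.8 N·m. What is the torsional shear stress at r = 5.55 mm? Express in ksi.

J = π(d_o⁴ − d_i⁴)/32 = π(0.0134⁴ − 0.0101⁴)/32 = 2.144×10^-9 m⁴.
Shear stress varies linearly with radius: τ = T·r/J = 13.80 × 0.00555 / 2.144×10^-9 = 3.573×10^7 Pa.

5.18 ksi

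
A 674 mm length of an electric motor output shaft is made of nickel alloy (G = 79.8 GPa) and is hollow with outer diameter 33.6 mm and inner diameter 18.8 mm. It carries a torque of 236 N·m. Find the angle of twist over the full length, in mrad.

J = π(d_o⁴ − d_i⁴)/32 = π(0.0336⁴ − 0.0188⁴)/32 = 1.129×10^-7 m⁴.
θ = T·L/(G·J) = 236.0 × 0.674 / (79.8×10⁹ × 1.129×10^-7) = 0.01766 rad.

17.7 mrad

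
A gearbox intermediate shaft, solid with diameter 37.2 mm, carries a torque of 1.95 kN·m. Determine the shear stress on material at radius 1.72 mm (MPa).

17.8 MPa

J = πd⁴/32 = π(0.0372)⁴/32 = 1.880×10^-7 m⁴.
Shear stress varies linearly with radius: τ = T·r/J = 1950 × 0.00172 / 1.880×10^-7 = 1.784×10^7 Pa.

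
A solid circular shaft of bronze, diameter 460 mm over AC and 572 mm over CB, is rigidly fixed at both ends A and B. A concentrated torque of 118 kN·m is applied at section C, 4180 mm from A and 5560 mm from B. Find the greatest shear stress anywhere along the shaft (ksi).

Compatibility: T_A·a/J_AC = T_B·b/J_CB with T_A + T_B = T₀.
J_AC = 4.40×10^-3 m⁴, J_CB = 0.0105 m⁴, so T_A = T₀·(J_AC/a)/((J_AC/a)+(J_CB/b)) = 42180 N·m, T_B = 75820 N·m.
τ in each portion: τ_AC = 2.21×10^6 Pa, τ_CB = 2.06×10^6 Pa; maximum is in AC.
τ_max = T_AC·r/J = 42180·0.230/4.40×10^-3 = 2.207×10^6 Pa.

0.320 ksi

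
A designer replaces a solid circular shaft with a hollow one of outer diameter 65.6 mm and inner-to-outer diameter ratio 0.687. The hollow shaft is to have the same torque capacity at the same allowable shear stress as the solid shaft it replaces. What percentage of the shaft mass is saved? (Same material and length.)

37.5 %

Equal τ_max and T ⇒ the solid shaft needs d_s³ = d_o³(1−k⁴), so d_s = 65.6·(1−0.687⁴)^(1/3) = 60.31 mm.
Area ratio A_h/A_s = d_o²(1−k²)/d_s² = (1−k²)/(1−k⁴)^(2/3) = 0.6246.
Mass saving = 1 − 0.6246 = 37.5 %.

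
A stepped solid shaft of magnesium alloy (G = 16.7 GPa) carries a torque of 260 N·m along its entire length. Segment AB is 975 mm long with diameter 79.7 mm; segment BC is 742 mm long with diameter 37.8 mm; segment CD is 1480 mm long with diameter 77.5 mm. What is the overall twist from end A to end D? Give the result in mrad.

68.0 mrad

J_AB = π(0.0797)⁴/32 = 3.96×10^-6 m⁴; J_BC = π(0.0378)⁴/32 = 2.00×10^-7 m⁴; J_CD = π(0.0775)⁴/32 = 3.54×10^-6 m⁴.
θ = (T/G)·Σ L_i/J_i = (260.0/16.7×10⁹)·(0.975/3.96×10^-6 + 0.742/2.00×10^-7 + 1.48/3.54×10^-6) = 0.06797 rad.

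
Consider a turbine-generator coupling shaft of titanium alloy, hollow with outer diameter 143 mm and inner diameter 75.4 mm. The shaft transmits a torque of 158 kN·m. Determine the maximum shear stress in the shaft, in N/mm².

298 N/mm²

J = π(d_o⁴ − d_i⁴)/32 = π(0.143⁴ − 0.0754⁴)/32 = 3.788×10^-5 m⁴.
τ_max = T·r/J = 158000 × 0.0715 / 3.788×10^-5 = 2.982×10^8 Pa.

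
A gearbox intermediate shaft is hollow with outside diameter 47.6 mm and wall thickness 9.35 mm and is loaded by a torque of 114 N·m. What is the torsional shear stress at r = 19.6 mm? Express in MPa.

J = π(d_o⁴ − d_i⁴)/32 = π(0.0476⁴ − 0.0289⁴)/32 = 4.355×10^-7 m⁴.
Shear stress varies linearly with radius: τ = T·r/J = 114.0 × 0.0196 / 4.355×10^-7 = 5.131×10^6 Pa.

5.13 MPa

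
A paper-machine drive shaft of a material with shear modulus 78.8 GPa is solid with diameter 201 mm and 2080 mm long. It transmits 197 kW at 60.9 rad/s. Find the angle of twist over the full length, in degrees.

0.0305°

ω = 60.9 rad/s, so T = P/ω = 197×10³ / 60.90 = 3235 N·m.
J = πd⁴/32 = π(0.201)⁴/32 = 1.602×10^-4 m⁴.
θ = T·L/(G·J) = 3235 × 2.08 / (78.8×10⁹ × 1.602×10^-4) = 5.328×10^-4 rad.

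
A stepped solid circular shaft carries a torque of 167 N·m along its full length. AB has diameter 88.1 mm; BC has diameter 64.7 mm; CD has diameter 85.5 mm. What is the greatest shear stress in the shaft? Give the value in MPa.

Under the same torque, τ_max = 16T/(πd³) is largest where d is smallest — segment BC (d = 64.7 mm).
τ_max = 16·167.0/(π·(0.0647)³) = 3.140×10^6 Pa.

3.14 MPa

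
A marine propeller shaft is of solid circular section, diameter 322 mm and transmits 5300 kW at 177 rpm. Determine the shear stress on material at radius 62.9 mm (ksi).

ω = 2π·177/60 = 18.54 rad/s, so T = P/ω = 5300×10³ / 18.54 = 285900 N·m.
J = πd⁴/32 = π(0.322)⁴/32 = 1.055×10^-3 m⁴.
Shear stress varies linearly with radius: τ = T·r/J = 285900 × 0.0629 / 1.055×10^-3 = 1.704×10^7 Pa.

2.47 ksi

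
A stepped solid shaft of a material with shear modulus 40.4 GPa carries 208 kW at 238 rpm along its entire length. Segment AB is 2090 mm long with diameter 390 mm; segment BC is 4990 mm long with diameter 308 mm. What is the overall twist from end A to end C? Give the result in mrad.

ω = 2π·238/60 = 24.92 rad/s, so T = P/ω = 208×10³ / 24.92 = 8346 N·m.
J_AB = π(0.390)⁴/32 = 2.27×10^-3 m⁴; J_BC = π(0.308)⁴/32 = 8.83×10^-4 m⁴.
θ = (T/G)·Σ L_i/J_i = (8346/40.4×10⁹)·(2.09/2.27×10^-3 + 4.99/8.83×10^-4) = 1.357×10^-3 rad.

1.36 mrad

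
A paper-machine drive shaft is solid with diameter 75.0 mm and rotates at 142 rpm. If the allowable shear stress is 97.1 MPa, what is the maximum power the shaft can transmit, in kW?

J = πd⁴/32 = π(0.0750)⁴/32 = 3.106×10^-6 m⁴.
T_max = τ_allow·J/r = 9.71×10^7 × 3.106×10^-6 / 0.0375 = 8043 N·m.
ω = 2π·142/60 = 14.87 rad/s, so P_max = T_max·ω = 1.196×10^5 W.

120 kW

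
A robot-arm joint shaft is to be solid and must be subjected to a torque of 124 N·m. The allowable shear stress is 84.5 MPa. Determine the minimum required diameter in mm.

For a solid shaft τ_max = 16T/(πd³), so d = (16T/(π τ_allow))^(1/3) = (16·124.0/(π·8.45×10^7))^(1/3) = 0.01955 m.

19.6 mm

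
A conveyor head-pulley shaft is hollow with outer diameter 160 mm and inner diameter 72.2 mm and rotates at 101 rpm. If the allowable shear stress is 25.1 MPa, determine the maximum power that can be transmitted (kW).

J = π(d_o⁴ − d_i⁴)/32 = π(0.160⁴ − 0.0722⁴)/32 = 6.167×10^-5 m⁴.
T_max = τ_allow·J/r = 2.51×10^7 × 6.167×10^-5 / 0.0800 = 19350 N·m.
ω = 2π·101/60 = 10.58 rad/s, so P_max = T_max·ω = 2.047×10^5 W.

205 kW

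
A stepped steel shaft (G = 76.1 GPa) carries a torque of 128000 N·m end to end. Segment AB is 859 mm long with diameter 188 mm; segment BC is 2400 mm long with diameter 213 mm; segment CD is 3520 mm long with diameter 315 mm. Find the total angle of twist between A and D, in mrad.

J_AB = π(0.188)⁴/32 = 1.23×10^-4 m⁴; J_BC = π(0.213)⁴/32 = 2.02×10^-4 m⁴; J_CD = π(0.315)⁴/32 = 9.67×10^-4 m⁴.
θ = (T/G)·Σ L_i/J_i = (128000/76.1×10⁹)·(0.859/1.23×10^-4 + 2.40/2.02×10^-4 + 3.52/9.67×10^-4) = 0.03788 rad.

37.9 mrad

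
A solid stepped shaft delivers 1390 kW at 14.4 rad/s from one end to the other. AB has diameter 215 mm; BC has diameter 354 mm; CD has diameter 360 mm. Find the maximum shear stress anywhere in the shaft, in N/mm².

49.5 N/mm²

ω = 14.4 rad/s, so T = P/ω = 1390×10³ / 14.40 = 96530 N·m.
Under the same torque, τ_max = 16T/(πd³) is largest where d is smallest — segment AB (d = 215 mm).
τ_max = 16·96530/(π·(0.215)³) = 4.947×10^7 Pa.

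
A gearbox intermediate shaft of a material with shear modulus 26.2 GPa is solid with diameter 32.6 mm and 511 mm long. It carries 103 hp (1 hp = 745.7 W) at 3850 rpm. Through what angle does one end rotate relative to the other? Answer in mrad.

ω = 2π·3850/60 = 403.2 rad/s, so T = P/ω = 103×745.7 / 403.2 = 190.5 N·m.
J = πd⁴/32 = π(0.0326)⁴/32 = 1.109×10^-7 m⁴.
θ = T·L/(G·J) = 190.5 × 0.511 / (26.2×10⁹ × 1.109×10^-7) = 0.03351 rad.

33.5 mrad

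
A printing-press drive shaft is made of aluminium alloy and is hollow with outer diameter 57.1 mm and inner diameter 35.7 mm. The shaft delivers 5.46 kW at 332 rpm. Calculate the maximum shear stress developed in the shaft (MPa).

ω = 2π·332/60 = 34.77 rad/s, so T = P/ω = 5.46×10³ / 34.77 = 157.0 N·m.
J = π(d_o⁴ − d_i⁴)/32 = π(0.0571⁴ − 0.0357⁴)/32 = 8.842×10^-7 m⁴.
τ_max = T·r/J = 157.0 × 0.0285 / 8.842×10^-7 = 5.071×10^6 Pa.

5.07 MPa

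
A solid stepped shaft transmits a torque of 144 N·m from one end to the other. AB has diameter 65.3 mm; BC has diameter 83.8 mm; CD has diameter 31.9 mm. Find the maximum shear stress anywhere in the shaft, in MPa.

22.6 MPa

Under the same torque, τ_max = 16T/(πd³) is largest where d is smallest — segment CD (d = 31.9 mm).
τ_max = 16·144.0/(π·(0.0319)³) = 2.259×10^7 Pa.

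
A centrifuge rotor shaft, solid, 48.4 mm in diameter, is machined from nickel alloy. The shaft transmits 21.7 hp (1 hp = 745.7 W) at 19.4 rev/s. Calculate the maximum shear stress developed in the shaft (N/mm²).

ω = 2π·19.4 = 121.9 rad/s, so T = P/ω = 21.7×745.7 / 121.9 = 132.8 N·m.
J = πd⁴/32 = π(0.0484)⁴/32 = 5.387×10^-7 m⁴.
τ_max = T·r/J = 132.8 × 0.0242 / 5.387×10^-7 = 5.963×10^6 Pa.

5.96 N/mm²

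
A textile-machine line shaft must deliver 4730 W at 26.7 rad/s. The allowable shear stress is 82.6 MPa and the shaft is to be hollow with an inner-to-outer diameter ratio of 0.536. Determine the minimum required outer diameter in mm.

22.8 mm

ω = 26.7 rad/s, so T = P/ω = 4730 / 26.70 = 177.2 N·m.
For a hollow shaft with d_i/d_o = 0.536: τ_max = 16T/(π d_o³ (1−k⁴)), so d_o = [16T/(π τ_allow (1−k⁴))]^(1/3) = [16·177.2/(π·8.26×10^7·0.9175)]^(1/3) = 0.02283 m.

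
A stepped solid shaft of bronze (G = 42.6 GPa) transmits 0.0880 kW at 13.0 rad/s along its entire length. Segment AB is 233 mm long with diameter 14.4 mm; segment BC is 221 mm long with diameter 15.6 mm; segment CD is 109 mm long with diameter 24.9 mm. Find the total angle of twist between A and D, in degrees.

0.875°

ω = 13.0 rad/s, so T = P/ω = 0.0880×10³ / 13.00 = 6.769 N·m.
J_AB = π(0.0144)⁴/32 = 4.22×10^-9 m⁴; J_BC = π(0.0156)⁴/32 = 5.81×10^-9 m⁴; J_CD = π(0.0249)⁴/32 = 3.77×10^-8 m⁴.
θ = (T/G)·Σ L_i/J_i = (6.769/42.6×10⁹)·(0.233/4.22×10^-9 + 0.221/5.81×10^-9 + 0.109/3.77×10^-8) = 0.01527 rad.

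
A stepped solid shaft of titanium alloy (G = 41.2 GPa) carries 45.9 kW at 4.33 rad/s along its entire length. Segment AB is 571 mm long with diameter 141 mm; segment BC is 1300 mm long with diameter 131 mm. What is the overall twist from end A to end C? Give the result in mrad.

ω = 4.33 rad/s, so T = P/ω = 45.9×10³ / 4.330 = 10600 N·m.
J_AB = π(0.141)⁴/32 = 3.88×10^-5 m⁴; J_BC = π(0.131)⁴/32 = 2.89×10^-5 m⁴.
θ = (T/G)·Σ L_i/J_i = (10600/41.2×10⁹)·(0.571/3.88×10^-5 + 1.30/2.89×10^-5) = 0.01535 rad.

15.4 mrad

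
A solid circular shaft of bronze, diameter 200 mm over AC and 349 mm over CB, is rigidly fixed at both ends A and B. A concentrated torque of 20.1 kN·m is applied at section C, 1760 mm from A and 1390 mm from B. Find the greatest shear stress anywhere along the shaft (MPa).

Compatibility: T_A·a/J_AC = T_B·b/J_CB with T_A + T_B = T₀.
J_AC = 1.57×10^-4 m⁴, J_CB = 1.46×10^-3 m⁴, so T_A = T₀·(J_AC/a)/((J_AC/a)+(J_CB/b)) = 1578 N·m, T_B = 18520 N·m.
τ in each portion: τ_AC = 1.00×10^6 Pa, τ_CB = 2.22×10^6 Pa; maximum is in CB.
τ_max = T_CB·r/J = 18520·0.174/1.46×10^-3 = 2.219×10^6 Pa.

2.22 MPa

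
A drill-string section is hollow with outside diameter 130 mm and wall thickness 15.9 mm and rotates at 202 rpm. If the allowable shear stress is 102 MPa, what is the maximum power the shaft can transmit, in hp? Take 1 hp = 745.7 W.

J = π(d_o⁴ − d_i⁴)/32 = π(0.130⁴ − 0.0982⁴)/32 = 1.891×10^-5 m⁴.
T_max = τ_allow·J/r = 1.02×10^8 × 1.891×10^-5 / 0.0650 = 29670 N·m.
ω = 2π·202/60 = 21.15 rad/s, so P_max = T_max·ω = 6.277×10^5 W.

842 hp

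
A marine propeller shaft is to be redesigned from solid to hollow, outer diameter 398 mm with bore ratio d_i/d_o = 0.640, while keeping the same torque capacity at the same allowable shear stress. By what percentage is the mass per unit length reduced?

33.3 %

Equal τ_max and T ⇒ the solid shaft needs d_s³ = d_o³(1−k⁴), so d_s = 398·(1−0.640⁴)^(1/3) = 374.4 mm.
Area ratio A_h/A_s = d_o²(1−k²)/d_s² = (1−k²)/(1−k⁴)^(2/3) = 0.6673.
Mass saving = 1 − 0.6673 = 33.3 %.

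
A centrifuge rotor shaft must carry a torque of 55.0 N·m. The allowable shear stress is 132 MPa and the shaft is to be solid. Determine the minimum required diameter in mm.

12.9 mm

For a solid shaft τ_max = 16T/(πd³), so d = (16T/(π τ_allow))^(1/3) = (16·55.00/(π·1.32×10^8))^(1/3) = 0.01285 m.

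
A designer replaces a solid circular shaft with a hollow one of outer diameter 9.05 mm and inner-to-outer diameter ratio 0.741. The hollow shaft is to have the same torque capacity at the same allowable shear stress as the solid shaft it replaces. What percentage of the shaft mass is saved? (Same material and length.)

42.7 %

Equal τ_max and T ⇒ the solid shaft needs d_s³ = d_o³(1−k⁴), so d_s = 9.05·(1−0.741⁴)^(1/3) = 8.030 mm.
Area ratio A_h/A_s = d_o²(1−k²)/d_s² = (1−k²)/(1−k⁴)^(2/3) = 0.5728.
Mass saving = 1 − 0.5728 = 42.7 %.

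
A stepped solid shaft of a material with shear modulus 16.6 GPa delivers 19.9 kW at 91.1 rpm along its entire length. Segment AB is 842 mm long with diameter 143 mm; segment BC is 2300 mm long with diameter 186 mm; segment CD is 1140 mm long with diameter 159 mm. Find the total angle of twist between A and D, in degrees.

ω = 2π·91.1/60 = 9.540 rad/s, so T = P/ω = 19.9×10³ / 9.540 = 2086 N·m.
J_AB = π(0.143)⁴/32 = 4.11×10^-5 m⁴; J_BC = π(0.186)⁴/32 = 1.18×10^-4 m⁴; J_CD = π(0.159)⁴/32 = 6.27×10^-5 m⁴.
θ = (T/G)·Σ L_i/J_i = (2086/16.6×10⁹)·(0.842/4.11×10^-5 + 2.30/1.18×10^-4 + 1.14/6.27×10^-5) = 7.320×10^-3 rad.

0.419°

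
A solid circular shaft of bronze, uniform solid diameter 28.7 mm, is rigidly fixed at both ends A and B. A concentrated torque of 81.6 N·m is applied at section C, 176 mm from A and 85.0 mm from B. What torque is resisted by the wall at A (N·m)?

With uniform GJ and both ends fixed, compatibility θ_AC = θ_CB gives T_A·a = T_B·b, together with T_A + T_B = T₀.
T_A = T₀·b/(a+b) = 81.60·85.0/261.0 = 26.57 N·m; T_B = 55.03 N·m.

26.6 N·m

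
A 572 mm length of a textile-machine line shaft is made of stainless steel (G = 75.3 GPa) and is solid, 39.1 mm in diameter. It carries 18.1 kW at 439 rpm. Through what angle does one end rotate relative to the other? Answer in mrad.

ω = 2π·439/60 = 45.97 rad/s, so T = P/ω = 18.1×10³ / 45.97 = 393.7 N·m.
J = πd⁴/32 = π(0.0391)⁴/32 = 2.295×10^-7 m⁴.
θ = T·L/(G·J) = 393.7 × 0.572 / (75.3×10⁹ × 2.295×10^-7) = 0.01303 rad.

13.0 mrad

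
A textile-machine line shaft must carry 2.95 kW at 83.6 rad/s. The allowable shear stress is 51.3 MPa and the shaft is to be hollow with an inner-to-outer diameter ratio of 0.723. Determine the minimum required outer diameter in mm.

ω = 83.6 rad/s, so T = P/ω = 2.95×10³ / 83.60 = 35.29 N·m.
For a hollow shaft with d_i/d_o = 0.723: τ_max = 16T/(π d_o³ (1−k⁴)), so d_o = [16T/(π τ_allow (1−k⁴))]^(1/3) = [16·35.29/(π·5.13×10^7·0.7268)]^(1/3) = 0.01689 m.

16.9 mm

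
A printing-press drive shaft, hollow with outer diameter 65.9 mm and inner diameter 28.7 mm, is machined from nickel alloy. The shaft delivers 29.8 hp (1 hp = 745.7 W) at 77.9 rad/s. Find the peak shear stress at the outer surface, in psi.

764 psi

ω = 77.9 rad/s, so T = P/ω = 29.8×745.7 / 77.90 = 285.3 N·m.
J = π(d_o⁴ − d_i⁴)/32 = π(0.0659⁴ − 0.0287⁴)/32 = 1.785×10^-6 m⁴.
τ_max = T·r/J = 285.3 × 0.0330 / 1.785×10^-6 = 5.266×10^6 Pa.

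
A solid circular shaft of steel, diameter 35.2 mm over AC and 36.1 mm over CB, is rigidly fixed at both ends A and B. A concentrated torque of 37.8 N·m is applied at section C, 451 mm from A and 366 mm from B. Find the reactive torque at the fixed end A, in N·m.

16.0 N·m

Compatibility: T_A·a/J_AC = T_B·b/J_CB with T_A + T_B = T₀.
J_AC = 1.51×10^-7 m⁴, J_CB = 1.67×10^-7 m⁴, so T_A = T₀·(J_AC/a)/((J_AC/a)+(J_CB/b)) = 16.00 N·m, T_B = 21.80 N·m.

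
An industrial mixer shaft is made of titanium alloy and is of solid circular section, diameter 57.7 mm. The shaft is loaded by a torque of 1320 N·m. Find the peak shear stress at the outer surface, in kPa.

J = πd⁴/32 = π(0.0577)⁴/32 = 1.088×10^-6 m⁴.
τ_max = T·r/J = 1320 × 0.0289 / 1.088×10^-6 = 3.500×10^7 Pa.

35000 kPa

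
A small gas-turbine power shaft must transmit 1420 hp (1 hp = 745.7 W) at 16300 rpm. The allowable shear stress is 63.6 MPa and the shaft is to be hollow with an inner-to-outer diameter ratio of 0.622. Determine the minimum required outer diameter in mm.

38.8 mm

ω = 2π·16300/60 = 1707 rad/s, so T = P/ω = 1420×745.7 / 1707 = 620.3 N·m.
For a hollow shaft with d_i/d_o = 0.622: τ_max = 16T/(π d_o³ (1−k⁴)), so d_o = [16T/(π τ_allow (1−k⁴))]^(1/3) = [16·620.3/(π·6.36×10^7·0.8503)]^(1/3) = 0.03880 m.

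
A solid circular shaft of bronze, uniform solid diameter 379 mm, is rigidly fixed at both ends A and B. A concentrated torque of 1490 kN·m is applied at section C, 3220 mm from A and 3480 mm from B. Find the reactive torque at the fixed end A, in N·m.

With uniform GJ and both ends fixed, compatibility θ_AC = θ_CB gives T_A·a = T_B·b, together with T_A + T_B = T₀.
T_A = T₀·b/(a+b) = 1.490e6·3480/6700 = 773900 N·m; T_B = 716100 N·m.

774000 N·m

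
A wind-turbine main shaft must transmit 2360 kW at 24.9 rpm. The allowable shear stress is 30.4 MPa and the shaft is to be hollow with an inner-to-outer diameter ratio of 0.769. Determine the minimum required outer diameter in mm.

ω = 2π·24.9/60 = 2.608 rad/s, so T = P/ω = 2360×10³ / 2.608 = 905100 N·m.
For a hollow shaft with d_i/d_o = 0.769: τ_max = 16T/(π d_o³ (1−k⁴)), so d_o = [16T/(π τ_allow (1−k⁴))]^(1/3) = [16·905100/(π·3.04×10^7·0.6503)]^(1/3) = 0.6155 m.

615 mm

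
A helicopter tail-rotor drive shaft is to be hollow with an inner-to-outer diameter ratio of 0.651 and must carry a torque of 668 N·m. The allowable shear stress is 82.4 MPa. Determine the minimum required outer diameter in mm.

36.9 mm

For a hollow shaft with d_i/d_o = 0.651: τ_max = 16T/(π d_o³ (1−k⁴)), so d_o = [16T/(π τ_allow (1−k⁴))]^(1/3) = [16·668.0/(π·8.24×10^7·0.8204)]^(1/3) = 0.03692 m.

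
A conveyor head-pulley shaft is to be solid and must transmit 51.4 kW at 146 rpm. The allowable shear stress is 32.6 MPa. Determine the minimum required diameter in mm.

ω = 2π·146/60 = 15.29 rad/s, so T = P/ω = 51.4×10³ / 15.29 = 3362 N·m.
For a solid shaft τ_max = 16T/(πd³), so d = (16T/(π τ_allow))^(1/3) = (16·3362/(π·3.26×10^7))^(1/3) = 0.08068 m.

80.7 mm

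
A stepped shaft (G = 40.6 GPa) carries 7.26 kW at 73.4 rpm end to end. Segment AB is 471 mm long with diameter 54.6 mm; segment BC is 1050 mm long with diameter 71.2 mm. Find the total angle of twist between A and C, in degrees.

ω = 2π·73.4/60 = 7.686 rad/s, so T = P/ω = 7.26×10³ / 7.686 = 944.5 N·m.
J_AB = π(0.0546)⁴/32 = 8.73×10^-7 m⁴; J_BC = π(0.0712)⁴/32 = 2.52×10^-6 m⁴.
θ = (T/G)·Σ L_i/J_i = (944.5/40.6×10⁹)·(0.471/8.73×10^-7 + 1.05/2.52×10^-6) = 0.02224 rad.

1.27°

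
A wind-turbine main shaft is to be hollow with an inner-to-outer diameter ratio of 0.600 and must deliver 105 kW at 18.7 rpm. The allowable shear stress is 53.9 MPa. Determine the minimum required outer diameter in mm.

ω = 2π·18.7/60 = 1.958 rad/s, so T = P/ω = 105×10³ / 1.958 = 53620 N·m.
For a hollow shaft with d_i/d_o = 0.600: τ_max = 16T/(π d_o³ (1−k⁴)), so d_o = [16T/(π τ_allow (1−k⁴))]^(1/3) = [16·53620/(π·5.39×10^7·0.8704)]^(1/3) = 0.1799 m.

180 mm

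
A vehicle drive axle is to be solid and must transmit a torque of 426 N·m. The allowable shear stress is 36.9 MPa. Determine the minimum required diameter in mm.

38.9 mm

For a solid shaft τ_max = 16T/(πd³), so d = (16T/(π τ_allow))^(1/3) = (16·426.0/(π·3.69×10^7))^(1/3) = 0.03889 m.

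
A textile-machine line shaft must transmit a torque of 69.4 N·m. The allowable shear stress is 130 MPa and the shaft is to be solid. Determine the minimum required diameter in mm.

14.0 mm

For a solid shaft τ_max = 16T/(πd³), so d = (16T/(π τ_allow))^(1/3) = (16·69.40/(π·1.30×10^8))^(1/3) = 0.01396 m.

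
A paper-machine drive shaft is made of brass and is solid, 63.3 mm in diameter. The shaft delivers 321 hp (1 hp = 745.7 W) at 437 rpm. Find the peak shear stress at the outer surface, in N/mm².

105 N/mm²

ω = 2π·437/60 = 45.76 rad/s, so T = P/ω = 321×745.7 / 45.76 = 5231 N·m.
J = πd⁴/32 = π(0.0633)⁴/32 = 1.576×10^-6 m⁴.
τ_max = T·r/J = 5231 × 0.0316 / 1.576×10^-6 = 1.050×10^8 Pa.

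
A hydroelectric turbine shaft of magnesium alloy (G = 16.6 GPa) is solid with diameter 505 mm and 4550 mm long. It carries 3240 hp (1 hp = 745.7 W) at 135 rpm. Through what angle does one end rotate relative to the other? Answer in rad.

0.00734 rad

ω = 2π·135/60 = 14.14 rad/s, so T = P/ω = 3240×745.7 / 14.14 = 170900 N·m.
J = πd⁴/32 = π(0.505)⁴/32 = 6.385×10^-3 m⁴.
θ = T·L/(G·J) = 170900 × 4.55 / (16.6×10⁹ × 6.385×10^-3) = 7.336×10^-3 rad.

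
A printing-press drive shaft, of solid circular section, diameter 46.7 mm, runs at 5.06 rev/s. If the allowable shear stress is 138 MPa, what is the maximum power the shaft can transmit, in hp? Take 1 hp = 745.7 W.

J = πd⁴/32 = π(0.0467)⁴/32 = 4.669×10^-7 m⁴.
T_max = τ_allow·J/r = 1.38×10^8 × 4.669×10^-7 / 0.0234 = 2760 N·m.
ω = 2π·5.06 = 31.79 rad/s, so P_max = T_max·ω = 8.774×10^4 W.

118 hp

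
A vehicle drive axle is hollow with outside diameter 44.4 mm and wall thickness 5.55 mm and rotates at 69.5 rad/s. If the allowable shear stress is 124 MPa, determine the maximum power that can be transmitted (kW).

101 kW

J = π(d_o⁴ − d_i⁴)/32 = π(0.0444⁴ − 0.0333⁴)/32 = 2.608×10^-7 m⁴.
T_max = τ_allow·J/r = 1.24×10^8 × 2.608×10^-7 / 0.0222 = 1457 N·m.
ω = 69.5 rad/s, so P_max = T_max·ω = 1.012×10^5 W.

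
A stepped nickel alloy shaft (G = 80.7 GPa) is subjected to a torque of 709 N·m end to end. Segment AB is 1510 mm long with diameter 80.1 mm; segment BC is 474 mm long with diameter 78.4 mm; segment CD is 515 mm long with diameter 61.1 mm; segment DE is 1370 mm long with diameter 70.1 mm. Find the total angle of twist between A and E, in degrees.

J_AB = π(0.0801)⁴/32 = 4.04×10^-6 m⁴; J_BC = π(0.0784)⁴/32 = 3.71×10^-6 m⁴; J_CD = π(0.0611)⁴/32 = 1.37×10^-6 m⁴; J_DE = π(0.0701)⁴/32 = 2.37×10^-6 m⁴.
θ = (T/G)·Σ L_i/J_i = (709.0/80.7×10⁹)·(1.51/4.04×10^-6 + 0.474/3.71×10^-6 + 0.515/1.37×10^-6 + 1.37/2.37×10^-6) = 0.01279 rad.

0.733°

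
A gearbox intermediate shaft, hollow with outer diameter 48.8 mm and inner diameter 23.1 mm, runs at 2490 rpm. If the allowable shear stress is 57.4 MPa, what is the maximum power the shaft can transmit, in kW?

324 kW

J = π(d_o⁴ − d_i⁴)/32 = π(0.0488⁴ − 0.0231⁴)/32 = 5.288×10^-7 m⁴.
T_max = τ_allow·J/r = 5.74×10^7 × 5.288×10^-7 / 0.0244 = 1244 N·m.
ω = 2π·2490/60 = 260.8 rad/s, so P_max = T_max·ω = 3.244×10^5 W.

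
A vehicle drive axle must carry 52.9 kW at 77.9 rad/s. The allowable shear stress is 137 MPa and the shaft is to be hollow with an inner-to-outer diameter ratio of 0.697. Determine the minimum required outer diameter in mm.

ω = 77.9 rad/s, so T = P/ω = 52.9×10³ / 77.90 = 679.1 N·m.
For a hollow shaft with d_i/d_o = 0.697: τ_max = 16T/(π d_o³ (1−k⁴)), so d_o = [16T/(π τ_allow (1−k⁴))]^(1/3) = [16·679.1/(π·1.37×10^8·0.7640)]^(1/3) = 0.03209 m.

32.1 mm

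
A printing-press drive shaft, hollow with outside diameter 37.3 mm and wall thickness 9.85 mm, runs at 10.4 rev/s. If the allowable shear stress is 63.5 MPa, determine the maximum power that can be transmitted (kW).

40.2 kW

J = π(d_o⁴ − d_i⁴)/32 = π(0.0373⁴ − 0.0176⁴)/32 = 1.806×10^-7 m⁴.
T_max = τ_allow·J/r = 6.35×10^7 × 1.806×10^-7 / 0.0186 = 615.0 N·m.
ω = 2π·10.4 = 65.35 rad/s, so P_max = T_max·ω = 4.018×10^4 W.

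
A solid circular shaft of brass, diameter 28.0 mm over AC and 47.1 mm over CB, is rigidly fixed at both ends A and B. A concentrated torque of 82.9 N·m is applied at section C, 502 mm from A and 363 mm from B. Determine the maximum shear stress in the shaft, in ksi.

0.538 ksi

Compatibility: T_A·a/J_AC = T_B·b/J_CB with T_A + T_B = T₀.
J_AC = 6.03×10^-8 m⁴, J_CB = 4.83×10^-7 m⁴, so T_A = T₀·(J_AC/a)/((J_AC/a)+(J_CB/b)) = 6.867 N·m, T_B = 76.03 N·m.
τ in each portion: τ_AC = 1.59×10^6 Pa, τ_CB = 3.71×10^6 Pa; maximum is in CB.
τ_max = T_CB·r/J = 76.03·0.0236/4.83×10^-7 = 3.706×10^6 Pa.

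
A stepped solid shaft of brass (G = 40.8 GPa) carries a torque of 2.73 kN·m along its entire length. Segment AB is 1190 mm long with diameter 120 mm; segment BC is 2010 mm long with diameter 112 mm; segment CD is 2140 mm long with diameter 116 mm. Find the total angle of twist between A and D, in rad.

0.0207 rad

J_AB = π(0.120)⁴/32 = 2.04×10^-5 m⁴; J_BC = π(0.112)⁴/32 = 1.54×10^-5 m⁴; J_CD = π(0.116)⁴/32 = 1.78×10^-5 m⁴.
θ = (T/G)·Σ L_i/J_i = (2730/40.8×10⁹)·(1.19/2.04×10^-5 + 2.01/1.54×10^-5 + 2.14/1.78×10^-5) = 0.02067 rad.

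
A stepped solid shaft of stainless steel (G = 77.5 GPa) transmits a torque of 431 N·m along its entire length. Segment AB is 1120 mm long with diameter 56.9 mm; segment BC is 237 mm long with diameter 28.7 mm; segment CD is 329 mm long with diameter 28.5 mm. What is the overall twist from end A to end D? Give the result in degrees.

3.10°

J_AB = π(0.0569)⁴/32 = 1.03×10^-6 m⁴; J_BC = π(0.0287)⁴/32 = 6.66×10^-8 m⁴; J_CD = π(0.0285)⁴/32 = 6.48×10^-8 m⁴.
θ = (T/G)·Σ L_i/J_i = (431.0/77.5×10⁹)·(1.12/1.03×10^-6 + 0.237/6.66×10^-8 + 0.329/6.48×10^-8) = 0.05409 rad.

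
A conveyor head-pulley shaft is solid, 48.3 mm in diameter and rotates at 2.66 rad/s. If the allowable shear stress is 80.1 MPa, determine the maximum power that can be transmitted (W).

4710 W

J = πd⁴/32 = π(0.0483)⁴/32 = 5.343×10^-7 m⁴.
T_max = τ_allow·J/r = 8.01×10^7 × 5.343×10^-7 / 0.0241 = 1772 N·m.
ω = 2.66 rad/s, so P_max = T_max·ω = 4714 W.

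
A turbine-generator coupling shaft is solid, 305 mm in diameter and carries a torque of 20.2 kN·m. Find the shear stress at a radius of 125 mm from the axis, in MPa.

2.97 MPa

J = πd⁴/32 = π(0.305)⁴/32 = 8.496×10^-4 m⁴.
Shear stress varies linearly with radius: τ = T·r/J = 20200 × 0.125 / 8.496×10^-4 = 2.972×10^6 Pa.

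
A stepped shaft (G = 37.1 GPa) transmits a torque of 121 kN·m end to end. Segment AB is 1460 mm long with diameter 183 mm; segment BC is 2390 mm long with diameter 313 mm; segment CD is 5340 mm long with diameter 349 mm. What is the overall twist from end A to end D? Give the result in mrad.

63.5 mrad

J_AB = π(0.183)⁴/32 = 1.10×10^-4 m⁴; J_BC = π(0.313)⁴/32 = 9.42×10^-4 m⁴; J_CD = π(0.349)⁴/32 = 1.46×10^-3 m⁴.
θ = (T/G)·Σ L_i/J_i = (121000/37.1×10⁹)·(1.46/1.10×10^-4 + 2.39/9.42×10^-4 + 5.34/1.46×10^-3) = 0.06348 rad.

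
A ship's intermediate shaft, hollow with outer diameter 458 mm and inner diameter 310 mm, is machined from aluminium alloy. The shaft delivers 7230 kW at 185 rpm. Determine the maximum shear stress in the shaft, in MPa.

ω = 2π·185/60 = 19.37 rad/s, so T = P/ω = 7230×10³ / 19.37 = 373200 N·m.
J = π(d_o⁴ − d_i⁴)/32 = π(0.458⁴ − 0.310⁴)/32 = 3.413×10^-3 m⁴.
τ_max = T·r/J = 373200 × 0.229 / 3.413×10^-3 = 2.504×10^7 Pa.

25.0 MPa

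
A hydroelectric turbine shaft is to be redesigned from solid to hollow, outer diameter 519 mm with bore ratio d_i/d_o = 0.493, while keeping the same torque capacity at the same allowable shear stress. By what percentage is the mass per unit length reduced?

Equal τ_max and T ⇒ the solid shaft needs d_s³ = d_o³(1−k⁴), so d_s = 519·(1−0.493⁴)^(1/3) = 508.6 mm.
Area ratio A_h/A_s = d_o²(1−k²)/d_s² = (1−k²)/(1−k⁴)^(2/3) = 0.7883.
Mass saving = 1 − 0.7883 = 21.2 %.

21.2 %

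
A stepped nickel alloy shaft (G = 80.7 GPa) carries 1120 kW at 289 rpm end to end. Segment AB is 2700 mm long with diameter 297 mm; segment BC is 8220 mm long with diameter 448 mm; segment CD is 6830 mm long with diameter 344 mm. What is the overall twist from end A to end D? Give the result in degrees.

ω = 2π·289/60 = 30.26 rad/s, so T = P/ω = 1120×10³ / 30.26 = 37010 N·m.
J_AB = π(0.297)⁴/32 = 7.64×10^-4 m⁴; J_BC = π(0.448)⁴/32 = 3.95×10^-3 m⁴; J_CD = π(0.344)⁴/32 = 1.37×10^-3 m⁴.
θ = (T/G)·Σ L_i/J_i = (37010/80.7×10⁹)·(2.70/7.64×10^-4 + 8.22/3.95×10^-3 + 6.83/1.37×10^-3) = 4.852×10^-3 rad.

0.278°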